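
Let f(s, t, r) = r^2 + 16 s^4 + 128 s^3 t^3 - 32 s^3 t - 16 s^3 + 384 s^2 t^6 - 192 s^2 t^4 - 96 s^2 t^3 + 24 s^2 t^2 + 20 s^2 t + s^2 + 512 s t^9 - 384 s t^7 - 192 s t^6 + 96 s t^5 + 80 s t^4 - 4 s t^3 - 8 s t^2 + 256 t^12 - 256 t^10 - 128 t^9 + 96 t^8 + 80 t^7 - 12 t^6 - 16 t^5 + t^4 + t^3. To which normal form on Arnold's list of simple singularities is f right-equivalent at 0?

A_{2}

The Hessian of f at 0 has rank 2. Corank 1: A-series; mu = 2 gives A_2.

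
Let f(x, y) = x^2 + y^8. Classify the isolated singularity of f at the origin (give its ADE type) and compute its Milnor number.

Type A7, Milnor number mu = 7.

The Hessian of f at 0 has rank 1. Corank 1: A-series; mu = 7 gives A_7.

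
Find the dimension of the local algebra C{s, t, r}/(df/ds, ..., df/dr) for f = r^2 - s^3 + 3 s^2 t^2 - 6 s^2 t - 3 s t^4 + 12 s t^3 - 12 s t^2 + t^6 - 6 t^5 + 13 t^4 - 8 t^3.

The Hessian of f at 0 is [[0, 0, 0], [0, 0, 0], [0, 0, 2]] with rank 1, so corank 2. A Groebner basis of the Jacobian ideal J(f) in C{s,t,r} is {s^3 - 6*s^2 - 24*s*t - 24*t^2, s^2*t + 2*s^2 + 8*s*t + 8*t^2, -s^2/2 + s*t^2 - 2*s*t - 2*t^2, t^3, r}; counting standard monomials gives mu = 6. Corank 2; j^3 = -(s + 2*t)^3 is a perfect cube, so E-series; the 4-jet and mu = 6 give E_6.

6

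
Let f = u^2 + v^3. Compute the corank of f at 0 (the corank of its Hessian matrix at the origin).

The Hessian at 0 is [[2, 0], [0, 0]] of rank 1; hence corank 1.

1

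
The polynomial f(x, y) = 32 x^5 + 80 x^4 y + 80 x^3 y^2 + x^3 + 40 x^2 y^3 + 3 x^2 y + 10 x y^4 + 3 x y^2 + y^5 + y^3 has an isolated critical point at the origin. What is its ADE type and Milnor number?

The Hessian of f at 0 is [[0, 0], [0, 0]] with rank 0, so corank 2. A Groebner basis of the Jacobian ideal J(f) in C{x,y} is {y^5, x*y^3 + 7*y^4/8, x^2 + 2*x*y + y^2}; counting standard monomials gives mu = 8. Corank 2; j^3 = (x + y)^3 is a perfect cube, so E-series; the 5-jet and mu = 8 give E_8.

Type E_{8}, Milnor number mu = 8.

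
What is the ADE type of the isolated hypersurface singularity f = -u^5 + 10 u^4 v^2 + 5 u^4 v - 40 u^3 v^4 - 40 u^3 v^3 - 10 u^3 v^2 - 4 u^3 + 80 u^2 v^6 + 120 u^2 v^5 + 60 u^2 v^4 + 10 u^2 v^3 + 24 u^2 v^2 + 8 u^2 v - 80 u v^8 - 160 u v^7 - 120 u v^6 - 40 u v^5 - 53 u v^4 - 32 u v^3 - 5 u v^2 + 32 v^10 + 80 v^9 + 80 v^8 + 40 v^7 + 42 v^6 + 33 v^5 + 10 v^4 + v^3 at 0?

D6

The Hessian of f at 0 is [[0, 0], [0, 0]] with rank 0, so corank 2. A Groebner basis of the Jacobian ideal J(f) in C{u,v} is {u^3 - 773*u^2/2008 + 1295*u*v/4016 - 261*v^2/4016, u^2*v - 517*u^2/1004 + 783*u*v/2008 - 133*v^2/2008, -261*u^2/502 + u*v^2 + 271*u*v/1004 - 5*v^2/1004, -5*u^2/251 - 241*u*v/502 + v^3 + 123*v^2/502}; counting standard monomials gives mu = 6. Corank 2; j^3 = -(u - v)*(2*u - v)^2 has shape L^2 M (L != M), so D-series; mu = 6 gives D_6.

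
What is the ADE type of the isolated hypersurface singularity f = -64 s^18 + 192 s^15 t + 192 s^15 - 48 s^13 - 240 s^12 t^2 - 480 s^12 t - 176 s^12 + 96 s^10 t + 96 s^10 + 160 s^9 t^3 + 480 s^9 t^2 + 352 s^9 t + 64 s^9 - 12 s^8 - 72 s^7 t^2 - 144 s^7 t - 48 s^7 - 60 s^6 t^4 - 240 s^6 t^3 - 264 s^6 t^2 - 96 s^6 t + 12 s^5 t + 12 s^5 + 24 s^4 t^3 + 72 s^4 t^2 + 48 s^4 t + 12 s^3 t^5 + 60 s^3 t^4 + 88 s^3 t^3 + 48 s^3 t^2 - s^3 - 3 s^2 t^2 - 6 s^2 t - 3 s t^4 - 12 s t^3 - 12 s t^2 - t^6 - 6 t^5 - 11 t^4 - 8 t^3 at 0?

The Hessian of f at 0 is [[0, 0], [0, 0]] with rank 0, so corank 2. A Groebner basis of the Jacobian ideal J(f) in C{s,t} is {s^3 + 6*s^2 + 24*s*t + 24*t^2, s^2*t - 2*s^2 - 8*s*t - 8*t^2, s^2/2 + s*t^2 + 2*s*t + 2*t^2, t^3}; counting standard monomials gives mu = 6. Corank 2; j^3 = -(s + 2*t)^3 is a perfect cube, so E-series; the 4-jet and mu = 6 give E_6.

E6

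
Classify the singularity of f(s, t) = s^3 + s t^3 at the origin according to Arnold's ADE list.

E_7

The Hessian of f at 0 has rank 0. Corank 2; j^3 = s^3 is a perfect cube, so E-series; the 4-jet and mu = 7 give E_7.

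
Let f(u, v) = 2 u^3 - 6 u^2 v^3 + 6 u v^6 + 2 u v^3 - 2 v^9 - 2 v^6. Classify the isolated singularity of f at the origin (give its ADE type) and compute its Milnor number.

The Hessian of f at 0 has rank 0. Corank 2; j^3 = 2*u^3 is a perfect cube, so E-series; the 4-jet and mu = 7 give E_7.

Type E7, Milnor number mu = 7.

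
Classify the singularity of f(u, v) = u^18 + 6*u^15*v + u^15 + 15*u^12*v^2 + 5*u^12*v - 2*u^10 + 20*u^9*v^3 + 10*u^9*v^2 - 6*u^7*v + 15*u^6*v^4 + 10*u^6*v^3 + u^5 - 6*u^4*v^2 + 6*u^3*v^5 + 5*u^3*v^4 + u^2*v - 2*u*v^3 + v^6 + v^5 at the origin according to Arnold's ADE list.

The Hessian of f at 0 has rank 0. Corank 2; j^3 = u^2*v has shape L^2 M (L != M), so D-series; mu = 7 gives D_7.

D_{7}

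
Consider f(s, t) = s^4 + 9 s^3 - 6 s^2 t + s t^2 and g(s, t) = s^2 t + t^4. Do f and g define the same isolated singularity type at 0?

Yes.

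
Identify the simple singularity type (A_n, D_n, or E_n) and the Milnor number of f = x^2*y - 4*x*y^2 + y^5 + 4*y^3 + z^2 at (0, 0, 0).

Type D_{6}, Milnor number mu = 6.

The Hessian of f at 0 has rank 1. Corank 2; j^3 = y*(x - 2*y)^2 has shape L^2 M (L != M), so D-series; mu = 6 gives D_6.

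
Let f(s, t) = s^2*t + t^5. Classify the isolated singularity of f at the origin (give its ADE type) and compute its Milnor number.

Type D6, Milnor number mu = 6.

The Hessian of f at 0 has rank 0. Corank 2; j^3 = s^2*t has shape L^2 M (L != M), so D-series; mu = 6 gives D_6.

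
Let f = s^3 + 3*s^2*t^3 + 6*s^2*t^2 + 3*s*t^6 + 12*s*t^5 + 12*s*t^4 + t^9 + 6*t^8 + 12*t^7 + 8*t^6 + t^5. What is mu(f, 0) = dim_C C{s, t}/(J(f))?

8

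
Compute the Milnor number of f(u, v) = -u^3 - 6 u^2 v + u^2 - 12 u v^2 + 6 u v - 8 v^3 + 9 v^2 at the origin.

The Hessian of f at 0 is [[2, 6], [6, 18]] with rank 1, so corank 1. A Groebner basis of the Jacobian ideal J(f) in C{u,v} is {v^2, u + 3*v}; counting standard monomials gives mu = 2. Corank 1: A-series; mu = 2 gives A_2.

2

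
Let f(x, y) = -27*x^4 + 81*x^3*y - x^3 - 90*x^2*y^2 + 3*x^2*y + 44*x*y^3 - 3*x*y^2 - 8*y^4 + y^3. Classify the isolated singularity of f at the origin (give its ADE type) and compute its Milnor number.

Type E_7, Milnor number mu = 7.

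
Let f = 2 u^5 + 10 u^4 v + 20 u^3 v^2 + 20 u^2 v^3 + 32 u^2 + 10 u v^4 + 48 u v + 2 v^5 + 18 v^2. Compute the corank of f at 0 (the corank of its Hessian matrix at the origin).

Hessian at 0 has rank 1.

1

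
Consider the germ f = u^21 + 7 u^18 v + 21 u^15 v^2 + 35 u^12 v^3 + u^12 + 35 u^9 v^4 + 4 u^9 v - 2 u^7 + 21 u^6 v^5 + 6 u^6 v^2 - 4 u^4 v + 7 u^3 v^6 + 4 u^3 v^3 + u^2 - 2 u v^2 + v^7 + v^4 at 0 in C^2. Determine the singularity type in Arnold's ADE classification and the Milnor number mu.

Type A_{6}, Milnor number mu = 6.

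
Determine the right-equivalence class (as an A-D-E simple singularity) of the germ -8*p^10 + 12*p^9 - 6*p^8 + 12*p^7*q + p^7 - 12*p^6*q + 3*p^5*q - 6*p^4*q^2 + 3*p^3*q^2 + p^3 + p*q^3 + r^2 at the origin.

E7

The Hessian of f at 0 is [[0, 0, 0], [0, 0, 0], [0, 0, 2]] with rank 1, so corank 2. A Groebner basis of the Jacobian ideal J(f) in C{p,q,r} is {p^3, p*q^2, 3*p^2 + q^3, r}; counting standard monomials gives mu = 7. Corank 2; j^3 = p^3 is a perfect cube, so E-series; the 4-jet and mu = 7 give E_7.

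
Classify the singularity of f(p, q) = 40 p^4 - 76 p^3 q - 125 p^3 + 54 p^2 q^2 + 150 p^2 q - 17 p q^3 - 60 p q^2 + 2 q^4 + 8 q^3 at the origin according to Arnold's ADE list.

The Hessian of f at 0 has rank 0. Corank 2; j^3 = -(5*p - 2*q)^3 is a perfect cube, so E-series; the 4-jet and mu = 7 give E_7.

E7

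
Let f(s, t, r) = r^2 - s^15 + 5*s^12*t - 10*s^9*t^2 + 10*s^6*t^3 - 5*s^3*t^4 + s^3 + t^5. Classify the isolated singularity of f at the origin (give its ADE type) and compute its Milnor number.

Type E8, Milnor number mu = 8.

The Hessian of f at 0 has rank 1. Corank 2; j^3 = s^3 is a perfect cube, so E-series; the 5-jet and mu = 8 give E_8.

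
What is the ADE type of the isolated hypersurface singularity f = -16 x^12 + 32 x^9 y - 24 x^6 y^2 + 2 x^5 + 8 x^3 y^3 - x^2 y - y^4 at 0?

D_5

The Hessian of f at 0 has rank 0. Corank 2; j^3 = -x^2*y has shape L^2 M (L != M), so D-series; mu = 5 gives D_5.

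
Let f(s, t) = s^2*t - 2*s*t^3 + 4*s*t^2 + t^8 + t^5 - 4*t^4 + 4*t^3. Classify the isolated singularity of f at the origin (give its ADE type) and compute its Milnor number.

Type D9, Milnor number mu = 9.

The Hessian of f at 0 is [[0, 0], [0, 0]] with rank 0, so corank 2. A Groebner basis of the Jacobian ideal J(f) in C{s,t} is {s^4 - 24*s^3 - 112*s^2*t - s^2 - 175*s*t^2 - 98*s*t - 192*t^2, s^3*t + 6*s^3 + 24*s^2*t + s^2/8 + 255*s*t^2/8 + 65*s*t/4 + 32*t^2, -s^3 + s^2*t^2 - 2*s^2*t, -s*t + t^3 - 2*t^2}; counting standard monomials gives mu = 9. Corank 2; j^3 = t*(s + 2*t)^2 has shape L^2 M (L != M), so D-series; mu = 9 gives D_9.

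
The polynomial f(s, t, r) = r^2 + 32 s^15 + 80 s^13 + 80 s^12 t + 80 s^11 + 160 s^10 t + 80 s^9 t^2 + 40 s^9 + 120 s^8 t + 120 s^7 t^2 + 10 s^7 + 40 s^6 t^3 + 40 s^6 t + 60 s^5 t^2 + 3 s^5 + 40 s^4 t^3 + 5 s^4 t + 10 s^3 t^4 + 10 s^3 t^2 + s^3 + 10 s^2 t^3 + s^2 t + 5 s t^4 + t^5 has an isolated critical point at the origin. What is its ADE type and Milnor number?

Type D_6, Milnor number mu = 6.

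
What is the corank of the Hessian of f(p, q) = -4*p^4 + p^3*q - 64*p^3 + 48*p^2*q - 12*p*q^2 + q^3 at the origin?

2

Hessian at 0 has rank 0.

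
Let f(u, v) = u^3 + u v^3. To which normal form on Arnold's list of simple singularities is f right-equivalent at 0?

E_7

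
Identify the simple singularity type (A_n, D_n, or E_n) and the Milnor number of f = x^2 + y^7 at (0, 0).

The Hessian of f at 0 has rank 1. Corank 1: A-series; mu = 6 gives A_6.

Type A_6, Milnor number mu = 6.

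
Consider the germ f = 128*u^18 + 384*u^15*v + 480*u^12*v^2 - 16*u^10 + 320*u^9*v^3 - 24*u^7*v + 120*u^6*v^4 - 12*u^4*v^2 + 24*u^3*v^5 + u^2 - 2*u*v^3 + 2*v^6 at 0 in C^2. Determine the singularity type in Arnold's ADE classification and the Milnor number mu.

Type A5, Milnor number mu = 5.

The Hessian of f at 0 has rank 1. Corank 1: A-series; mu = 5 gives A_5.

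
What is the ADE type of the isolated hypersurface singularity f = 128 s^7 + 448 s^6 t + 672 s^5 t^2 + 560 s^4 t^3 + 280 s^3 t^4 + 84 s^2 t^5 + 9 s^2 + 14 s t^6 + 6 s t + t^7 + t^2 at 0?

The Hessian of f at 0 has rank 1. Corank 1: A-series; mu = 6 gives A_6.

A_6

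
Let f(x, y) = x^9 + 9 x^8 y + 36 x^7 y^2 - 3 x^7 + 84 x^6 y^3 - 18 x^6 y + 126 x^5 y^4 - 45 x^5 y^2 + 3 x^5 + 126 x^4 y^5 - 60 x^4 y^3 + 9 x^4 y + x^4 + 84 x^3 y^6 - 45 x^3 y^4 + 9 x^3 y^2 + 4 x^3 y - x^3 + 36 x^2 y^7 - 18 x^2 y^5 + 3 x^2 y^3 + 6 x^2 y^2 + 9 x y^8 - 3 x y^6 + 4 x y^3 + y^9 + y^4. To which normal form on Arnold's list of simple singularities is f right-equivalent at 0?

E_{6}

The Hessian of f at 0 is [[0, 0], [0, 0]] with rank 0, so corank 2. A Groebner basis of the Jacobian ideal J(f) in C{x,y} is {y^4, x*y^2 + y^3/3, x^2}; counting standard monomials gives mu = 6. Corank 2; j^3 = -x^3 is a perfect cube, so E-series; the 4-jet and mu = 6 give E_6.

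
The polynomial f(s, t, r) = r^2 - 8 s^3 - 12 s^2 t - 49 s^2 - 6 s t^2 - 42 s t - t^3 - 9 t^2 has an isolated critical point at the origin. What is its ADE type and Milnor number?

Type A_{2}, Milnor number mu = 2.

The Hessian of f at 0 has rank 2. Corank 1: A-series; mu = 2 gives A_2.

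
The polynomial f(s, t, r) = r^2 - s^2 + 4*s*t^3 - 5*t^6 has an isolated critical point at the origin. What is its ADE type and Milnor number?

Type A_{5}, Milnor number mu = 5.

The Hessian of f at 0 is [[-2, 0, 0], [0, 0, 0], [0, 0, 2]] with rank 2, so corank 1. A Groebner basis of the Jacobian ideal J(f) in C{s,t,r} is {s*t^2, -s/2 + t^3, s^2, r}; counting standard monomials gives mu = 5. Corank 1: A-series; mu = 5 gives A_5.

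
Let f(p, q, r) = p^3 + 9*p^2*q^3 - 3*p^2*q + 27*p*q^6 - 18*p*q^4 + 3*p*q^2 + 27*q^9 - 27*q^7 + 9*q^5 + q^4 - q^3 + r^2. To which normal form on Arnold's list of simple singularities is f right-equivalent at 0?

E6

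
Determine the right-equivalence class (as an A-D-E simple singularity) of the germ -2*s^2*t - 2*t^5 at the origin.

D_{6}

The Hessian of f at 0 is [[0, 0], [0, 0]] with rank 0, so corank 2. A Groebner basis of the Jacobian ideal J(f) in C{s,t} is {s^2/5 + t^4, s^3, s*t}; counting standard monomials gives mu = 6. Corank 2; j^3 = -2*s^2*t has shape L^2 M (L != M), so D-series; mu = 6 gives D_6.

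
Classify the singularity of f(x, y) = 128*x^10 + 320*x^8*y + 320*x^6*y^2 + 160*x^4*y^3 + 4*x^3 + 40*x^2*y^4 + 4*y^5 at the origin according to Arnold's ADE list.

The Hessian of f at 0 has rank 0. Corank 2; j^3 = 4*x^3 is a perfect cube, so E-series; the 5-jet and mu = 8 give E_8.

E8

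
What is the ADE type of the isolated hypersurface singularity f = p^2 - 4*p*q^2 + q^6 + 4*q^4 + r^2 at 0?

A5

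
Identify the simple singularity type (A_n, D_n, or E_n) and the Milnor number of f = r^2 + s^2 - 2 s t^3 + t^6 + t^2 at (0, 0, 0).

Type A_{1}, Milnor number mu = 1.

The Hessian of f at 0 has rank 3. Corank 0: nondegenerate Morse point, so A_1.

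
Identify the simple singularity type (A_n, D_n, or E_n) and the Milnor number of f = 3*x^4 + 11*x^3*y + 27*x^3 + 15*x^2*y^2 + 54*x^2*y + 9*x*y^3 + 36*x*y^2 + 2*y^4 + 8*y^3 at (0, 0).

The Hessian of f at 0 has rank 0. Corank 2; j^3 = (3*x + 2*y)^3 is a perfect cube, so E-series; the 4-jet and mu = 7 give E_7.

Type E_7, Milnor number mu = 7.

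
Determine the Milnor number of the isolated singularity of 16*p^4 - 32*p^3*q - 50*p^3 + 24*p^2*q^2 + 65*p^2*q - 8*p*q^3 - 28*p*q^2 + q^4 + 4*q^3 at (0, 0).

The Hessian of f at 0 has rank 0. Corank 2; j^3 = -(2*p - q)*(5*p - 2*q)^2 has shape L^2 M (L != M), so D-series; mu = 5 gives D_5.

5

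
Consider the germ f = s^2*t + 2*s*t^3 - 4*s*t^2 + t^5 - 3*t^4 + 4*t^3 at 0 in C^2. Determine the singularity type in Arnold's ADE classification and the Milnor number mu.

The Hessian of f at 0 has rank 0. Corank 2; j^3 = t*(s - 2*t)^2 has shape L^2 M (L != M), so D-series; mu = 5 gives D_5.

Type D_{5}, Milnor number mu = 5.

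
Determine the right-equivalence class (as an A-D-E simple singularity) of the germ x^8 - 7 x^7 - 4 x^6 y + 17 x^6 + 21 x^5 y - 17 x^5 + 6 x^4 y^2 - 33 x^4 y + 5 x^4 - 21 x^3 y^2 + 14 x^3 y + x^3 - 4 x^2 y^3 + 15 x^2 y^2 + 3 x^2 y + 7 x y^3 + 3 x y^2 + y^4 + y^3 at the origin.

E_7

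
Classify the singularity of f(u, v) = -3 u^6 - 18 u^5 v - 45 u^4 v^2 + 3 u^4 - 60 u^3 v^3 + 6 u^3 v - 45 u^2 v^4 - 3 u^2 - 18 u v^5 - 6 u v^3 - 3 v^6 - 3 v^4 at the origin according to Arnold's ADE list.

The Hessian of f at 0 has rank 1. Corank 1: A-series; mu = 3 gives A_3.

A_{3}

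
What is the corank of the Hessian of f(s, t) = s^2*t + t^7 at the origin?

2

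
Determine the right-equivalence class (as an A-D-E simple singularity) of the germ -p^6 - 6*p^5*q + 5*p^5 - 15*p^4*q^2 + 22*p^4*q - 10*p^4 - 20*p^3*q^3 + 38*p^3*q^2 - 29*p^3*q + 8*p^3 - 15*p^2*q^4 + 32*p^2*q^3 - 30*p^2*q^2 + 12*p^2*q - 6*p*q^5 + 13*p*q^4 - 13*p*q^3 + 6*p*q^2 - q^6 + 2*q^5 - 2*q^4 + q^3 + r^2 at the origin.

E_{7}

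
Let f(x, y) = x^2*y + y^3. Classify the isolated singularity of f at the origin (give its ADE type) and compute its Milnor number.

Type D_{4}, Milnor number mu = 4.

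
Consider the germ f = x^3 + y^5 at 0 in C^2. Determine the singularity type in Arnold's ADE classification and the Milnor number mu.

The Hessian of f at 0 is [[0, 0], [0, 0]] with rank 0, so corank 2. A Groebner basis of the Jacobian ideal J(f) in C{x,y} is {y^4, x^2}; counting standard monomials gives mu = 8. Corank 2; j^3 = x^3 is a perfect cube, so E-series; the 5-jet and mu = 8 give E_8.

Type E_{8}, Milnor number mu = 8.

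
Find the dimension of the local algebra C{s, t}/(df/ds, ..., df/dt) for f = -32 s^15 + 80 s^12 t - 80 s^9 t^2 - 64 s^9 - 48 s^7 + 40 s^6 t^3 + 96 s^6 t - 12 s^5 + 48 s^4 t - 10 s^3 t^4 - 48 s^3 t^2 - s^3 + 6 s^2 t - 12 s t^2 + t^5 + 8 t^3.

The Hessian of f at 0 has rank 0. Corank 2; j^3 = -(s - 2*t)^3 is a perfect cube, so E-series; the 5-jet and mu = 8 give E_8.

8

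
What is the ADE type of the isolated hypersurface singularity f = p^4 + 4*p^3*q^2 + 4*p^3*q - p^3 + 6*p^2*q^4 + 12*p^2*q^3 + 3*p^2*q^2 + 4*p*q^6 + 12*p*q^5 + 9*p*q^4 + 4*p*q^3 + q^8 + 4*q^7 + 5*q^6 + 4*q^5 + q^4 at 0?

E_6

The Hessian of f at 0 has rank 0. Corank 2; j^3 = -p^3 is a perfect cube, so E-series; the 4-jet and mu = 6 give E_6.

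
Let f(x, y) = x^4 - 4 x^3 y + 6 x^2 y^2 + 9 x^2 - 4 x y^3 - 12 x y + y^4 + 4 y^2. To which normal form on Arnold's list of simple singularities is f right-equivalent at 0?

The Hessian of f at 0 has rank 1. Corank 1: A-series; mu = 3 gives A_3.

A3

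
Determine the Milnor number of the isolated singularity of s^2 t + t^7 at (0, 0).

The Hessian of f at 0 has rank 0. Corank 2; j^3 = s^2*t has shape L^2 M (L != M), so D-series; mu = 8 gives D_8.

8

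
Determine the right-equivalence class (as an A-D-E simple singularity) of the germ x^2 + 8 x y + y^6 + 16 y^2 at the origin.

The Hessian of f at 0 has rank 1. Corank 1: A-series; mu = 5 gives A_5.

A_5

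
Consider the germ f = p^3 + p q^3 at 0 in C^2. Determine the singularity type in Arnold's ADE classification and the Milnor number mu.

Type E7, Milnor number mu = 7.

The Hessian of f at 0 has rank 0. Corank 2; j^3 = p^3 is a perfect cube, so E-series; the 4-jet and mu = 7 give E_7.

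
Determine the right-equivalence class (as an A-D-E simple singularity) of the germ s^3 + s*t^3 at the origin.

The Hessian of f at 0 has rank 0. Corank 2; j^3 = s^3 is a perfect cube, so E-series; the 4-jet and mu = 7 give E_7.

E_{7}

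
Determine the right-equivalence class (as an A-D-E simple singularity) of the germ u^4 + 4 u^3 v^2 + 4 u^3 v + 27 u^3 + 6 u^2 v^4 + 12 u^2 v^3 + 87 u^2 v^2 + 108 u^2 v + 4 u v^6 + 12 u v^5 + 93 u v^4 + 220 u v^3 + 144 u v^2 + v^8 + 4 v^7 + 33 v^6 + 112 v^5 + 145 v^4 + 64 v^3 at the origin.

The Hessian of f at 0 has rank 0. Corank 2; j^3 = (3*u + 4*v)^3 is a perfect cube, so E-series; the 4-jet and mu = 6 give E_6.

E_6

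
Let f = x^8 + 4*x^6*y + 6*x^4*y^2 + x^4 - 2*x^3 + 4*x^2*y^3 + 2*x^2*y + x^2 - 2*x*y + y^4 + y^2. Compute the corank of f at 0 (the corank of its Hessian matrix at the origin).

Hessian at 0 has rank 1.

1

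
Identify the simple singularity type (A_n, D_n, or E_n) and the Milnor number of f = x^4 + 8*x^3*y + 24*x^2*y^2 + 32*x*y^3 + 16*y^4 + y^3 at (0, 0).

The Hessian of f at 0 has rank 0. Corank 2; j^3 = y^3 is a perfect cube, so E-series; the 4-jet and mu = 6 give E_6.

Type E_{6}, Milnor number mu = 6.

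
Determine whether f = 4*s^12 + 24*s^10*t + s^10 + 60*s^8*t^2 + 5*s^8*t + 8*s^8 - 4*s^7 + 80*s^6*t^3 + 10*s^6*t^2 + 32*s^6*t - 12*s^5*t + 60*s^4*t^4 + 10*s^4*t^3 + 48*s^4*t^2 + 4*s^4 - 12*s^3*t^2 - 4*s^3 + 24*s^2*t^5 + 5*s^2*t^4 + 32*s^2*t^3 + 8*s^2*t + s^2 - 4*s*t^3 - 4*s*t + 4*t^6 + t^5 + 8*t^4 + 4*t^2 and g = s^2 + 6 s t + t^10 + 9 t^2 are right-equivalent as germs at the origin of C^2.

No.

The Hessian of f at 0 is [[2, -4], [-4, 8]] with rank 1, so corank 1. A Groebner basis of the Jacobian ideal J(f) in C{s,t} is {-s/66 + t^3 + 4*t^2/33 + t/33, s^2 - 16*s/33 - 4*t^2/33 + 32*t/33, s*t - 4*s/33 - 34*t^2/33 + 8*t/33}; counting standard monomials gives mu = 4. Corank 1: A-series; mu = 4 gives A_4. The Hessian of g at 0 is [[2, 6], [6, 18]] with rank 1, so corank 1. A Groebner basis of the Jacobian ideal J(g) in C{s,t} is {t^9, s + 3*t}; counting standard monomials gives mu = 9. Corank 1: A-series; mu = 9 gives A_9. f is A_4 but g is A_9, hence not right-equivalent.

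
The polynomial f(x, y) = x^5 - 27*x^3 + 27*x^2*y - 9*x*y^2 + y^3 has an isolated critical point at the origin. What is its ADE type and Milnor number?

Type E8, Milnor number mu = 8.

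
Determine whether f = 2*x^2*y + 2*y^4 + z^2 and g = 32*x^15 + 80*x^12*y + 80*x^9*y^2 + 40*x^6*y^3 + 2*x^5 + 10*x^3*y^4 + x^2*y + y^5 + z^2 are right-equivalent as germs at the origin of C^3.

No.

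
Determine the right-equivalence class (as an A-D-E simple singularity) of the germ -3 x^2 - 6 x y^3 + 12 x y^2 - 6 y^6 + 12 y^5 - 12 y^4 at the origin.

The Hessian of f at 0 is [[-6, 0], [0, 0]] with rank 1, so corank 1. A Groebner basis of the Jacobian ideal J(f) in C{x,y} is {x*y^2 + 2*x*y + 4*x - 8*y^2, x + y^3 - 2*y^2, x^2 + 4*x*y + 8*x - 16*y^2}; counting standard monomials gives mu = 5. Corank 1: A-series; mu = 5 gives A_5.

A_5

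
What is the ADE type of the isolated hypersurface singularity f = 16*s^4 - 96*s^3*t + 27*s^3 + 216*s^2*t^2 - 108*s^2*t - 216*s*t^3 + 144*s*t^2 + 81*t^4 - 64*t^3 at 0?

The Hessian of f at 0 is [[0, 0], [0, 0]] with rank 0, so corank 2. A Groebner basis of the Jacobian ideal J(f) in C{s,t} is {t^4, s*t^2 - 25*t^3/18, s^2 - 8*s*t/3 + 16*t^2/9}; counting standard monomials gives mu = 6. Corank 2; j^3 = (3*s - 4*t)^3 is a perfect cube, so E-series; the 4-jet and mu = 6 give E_6.

E_{6}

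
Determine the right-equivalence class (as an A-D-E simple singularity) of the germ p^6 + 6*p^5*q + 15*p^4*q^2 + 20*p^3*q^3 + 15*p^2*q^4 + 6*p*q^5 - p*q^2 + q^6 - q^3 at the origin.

D_7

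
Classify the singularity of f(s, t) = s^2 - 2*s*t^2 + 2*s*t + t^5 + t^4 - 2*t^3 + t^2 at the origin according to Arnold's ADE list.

The Hessian of f at 0 has rank 1. Corank 1: A-series; mu = 4 gives A_4.

A_{4}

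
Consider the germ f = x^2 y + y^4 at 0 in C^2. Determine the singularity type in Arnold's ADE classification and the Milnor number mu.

Type D_5, Milnor number mu = 5.

The Hessian of f at 0 has rank 0. Corank 2; j^3 = x^2*y has shape L^2 M (L != M), so D-series; mu = 5 gives D_5.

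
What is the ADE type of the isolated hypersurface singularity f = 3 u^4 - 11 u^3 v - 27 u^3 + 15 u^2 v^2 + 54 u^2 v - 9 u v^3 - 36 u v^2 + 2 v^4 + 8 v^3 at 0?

The Hessian of f at 0 has rank 0. Corank 2; j^3 = -(3*u - 2*v)^3 is a perfect cube, so E-series; the 4-jet and mu = 7 give E_7.

E_{7}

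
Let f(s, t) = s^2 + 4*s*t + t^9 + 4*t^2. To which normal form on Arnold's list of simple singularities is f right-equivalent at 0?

The Hessian of f at 0 has rank 1. Corank 1: A-series; mu = 8 gives A_8.

A_8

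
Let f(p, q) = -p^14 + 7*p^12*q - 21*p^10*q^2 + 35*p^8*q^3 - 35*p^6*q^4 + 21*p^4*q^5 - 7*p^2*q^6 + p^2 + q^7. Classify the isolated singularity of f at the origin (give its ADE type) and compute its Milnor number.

Type A6, Milnor number mu = 6.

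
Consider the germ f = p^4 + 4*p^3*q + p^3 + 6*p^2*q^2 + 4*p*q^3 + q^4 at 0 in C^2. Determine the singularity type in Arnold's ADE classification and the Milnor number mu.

Type E_6, Milnor number mu = 6.

The Hessian of f at 0 is [[0, 0], [0, 0]] with rank 0, so corank 2. A Groebner basis of the Jacobian ideal J(f) in C{p,q} is {q^4, p*q^2 + q^3/3, p^2}; counting standard monomials gives mu = 6. Corank 2; j^3 = p^3 is a perfect cube, so E-series; the 4-jet and mu = 6 give E_6.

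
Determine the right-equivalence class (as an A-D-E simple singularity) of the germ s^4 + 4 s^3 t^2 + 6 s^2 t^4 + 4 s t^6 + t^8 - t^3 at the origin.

E_{6}

The Hessian of f at 0 has rank 0. Corank 2; j^3 = -t^3 is a perfect cube, so E-series; the 4-jet and mu = 6 give E_6.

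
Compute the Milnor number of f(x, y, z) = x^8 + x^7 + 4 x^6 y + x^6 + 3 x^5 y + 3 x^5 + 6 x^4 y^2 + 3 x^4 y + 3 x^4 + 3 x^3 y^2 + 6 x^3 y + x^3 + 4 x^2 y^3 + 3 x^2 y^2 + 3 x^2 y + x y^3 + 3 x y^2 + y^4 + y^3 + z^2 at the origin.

The Hessian of f at 0 has rank 1. Corank 2; j^3 = (x + y)^3 is a perfect cube, so E-series; the 4-jet and mu = 7 give E_7.

7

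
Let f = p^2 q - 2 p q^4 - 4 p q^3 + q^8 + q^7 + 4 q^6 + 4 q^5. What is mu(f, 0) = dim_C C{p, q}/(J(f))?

9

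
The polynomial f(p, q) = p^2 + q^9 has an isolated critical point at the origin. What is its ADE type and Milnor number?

The Hessian of f at 0 is [[2, 0], [0, 0]] with rank 1, so corank 1. A Groebner basis of the Jacobian ideal J(f) in C{p,q} is {q^8, p}; counting standard monomials gives mu = 8. Corank 1: A-series; mu = 8 gives A_8.

Type A_8, Milnor number mu = 8.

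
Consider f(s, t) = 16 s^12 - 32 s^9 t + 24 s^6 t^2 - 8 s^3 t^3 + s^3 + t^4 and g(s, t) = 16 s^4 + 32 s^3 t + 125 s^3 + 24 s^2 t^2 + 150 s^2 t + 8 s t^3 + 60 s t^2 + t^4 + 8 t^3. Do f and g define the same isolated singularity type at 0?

Yes.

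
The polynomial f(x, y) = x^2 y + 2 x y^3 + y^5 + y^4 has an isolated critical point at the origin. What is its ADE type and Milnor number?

The Hessian of f at 0 has rank 0. Corank 2; j^3 = x^2*y has shape L^2 M (L != M), so D-series; mu = 5 gives D_5.

Type D5, Milnor number mu = 5.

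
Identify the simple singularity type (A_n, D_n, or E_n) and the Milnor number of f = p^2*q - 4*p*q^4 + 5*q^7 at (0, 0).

The Hessian of f at 0 has rank 0. Corank 2; j^3 = p^2*q has shape L^2 M (L != M), so D-series; mu = 8 gives D_8.

Type D_8, Milnor number mu = 8.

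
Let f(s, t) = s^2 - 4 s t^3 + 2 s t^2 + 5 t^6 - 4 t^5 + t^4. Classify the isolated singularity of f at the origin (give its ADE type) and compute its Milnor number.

Type A5, Milnor number mu = 5.

The Hessian of f at 0 has rank 1. Corank 1: A-series; mu = 5 gives A_5.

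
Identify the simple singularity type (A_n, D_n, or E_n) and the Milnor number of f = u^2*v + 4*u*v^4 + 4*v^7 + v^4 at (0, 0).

Type D5, Milnor number mu = 5.

The Hessian of f at 0 has rank 0. Corank 2; j^3 = u^2*v has shape L^2 M (L != M), so D-series; mu = 5 gives D_5.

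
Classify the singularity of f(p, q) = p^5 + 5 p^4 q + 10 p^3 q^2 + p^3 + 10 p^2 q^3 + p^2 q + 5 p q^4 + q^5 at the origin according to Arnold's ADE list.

The Hessian of f at 0 has rank 0. Corank 2; j^3 = p^2*(p + q) has shape L^2 M (L != M), so D-series; mu = 6 gives D_6.

D6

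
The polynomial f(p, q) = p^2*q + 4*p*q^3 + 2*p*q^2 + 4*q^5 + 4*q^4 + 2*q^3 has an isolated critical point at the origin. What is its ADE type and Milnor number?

Type D_{4}, Milnor number mu = 4.

The Hessian of f at 0 has rank 0. Corank 2; j^3 = q*(p^2 + 2*p*q + 2*q^2) splits into three distinct lines over C (the quadratic factor has nonzero discriminant), so D_4.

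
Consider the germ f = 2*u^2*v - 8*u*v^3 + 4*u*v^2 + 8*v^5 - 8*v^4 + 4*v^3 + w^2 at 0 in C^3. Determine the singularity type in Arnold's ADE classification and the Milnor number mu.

Type D_4, Milnor number mu = 4.

The Hessian of f at 0 has rank 1. Corank 2; j^3 = 2*v*(u^2 + 2*u*v + 2*v^2) splits into three distinct lines over C (the quadratic factor has nonzero discriminant), so D_4.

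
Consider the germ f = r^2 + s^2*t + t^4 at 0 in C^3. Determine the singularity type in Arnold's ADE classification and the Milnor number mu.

Type D_5, Milnor number mu = 5.

The Hessian of f at 0 has rank 1. Corank 2; j^3 = s^2*t has shape L^2 M (L != M), so D-series; mu = 5 gives D_5.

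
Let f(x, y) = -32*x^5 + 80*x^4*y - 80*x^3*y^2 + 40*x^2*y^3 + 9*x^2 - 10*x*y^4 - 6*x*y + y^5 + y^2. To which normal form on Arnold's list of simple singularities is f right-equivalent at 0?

A_4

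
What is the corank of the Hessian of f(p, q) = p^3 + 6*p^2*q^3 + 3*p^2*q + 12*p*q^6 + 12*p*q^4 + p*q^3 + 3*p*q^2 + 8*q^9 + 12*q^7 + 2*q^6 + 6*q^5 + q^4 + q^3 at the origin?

2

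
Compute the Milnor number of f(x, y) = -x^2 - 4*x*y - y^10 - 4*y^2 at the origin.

The Hessian of f at 0 has rank 1. Corank 1: A-series; mu = 9 gives A_9.

9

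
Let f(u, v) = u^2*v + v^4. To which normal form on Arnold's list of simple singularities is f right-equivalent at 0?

The Hessian of f at 0 has rank 0. Corank 2; j^3 = u^2*v has shape L^2 M (L != M), so D-series; mu = 5 gives D_5.

D5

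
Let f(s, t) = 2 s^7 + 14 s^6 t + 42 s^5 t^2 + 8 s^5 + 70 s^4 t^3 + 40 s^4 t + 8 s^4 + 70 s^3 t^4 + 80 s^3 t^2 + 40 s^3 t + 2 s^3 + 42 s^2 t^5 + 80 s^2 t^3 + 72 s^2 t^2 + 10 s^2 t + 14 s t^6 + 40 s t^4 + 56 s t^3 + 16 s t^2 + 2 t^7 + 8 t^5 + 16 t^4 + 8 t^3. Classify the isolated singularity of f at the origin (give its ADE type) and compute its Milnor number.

Type D_{8}, Milnor number mu = 8.

The Hessian of f at 0 has rank 0. Corank 2; j^3 = 2*(s + t)*(s + 2*t)^2 has shape L^2 M (L != M), so D-series; mu = 8 gives D_8.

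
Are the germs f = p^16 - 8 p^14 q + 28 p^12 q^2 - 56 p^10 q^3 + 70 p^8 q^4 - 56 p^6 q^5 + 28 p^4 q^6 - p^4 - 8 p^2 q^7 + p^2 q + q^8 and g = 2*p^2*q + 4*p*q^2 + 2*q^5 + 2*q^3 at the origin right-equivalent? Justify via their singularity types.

No.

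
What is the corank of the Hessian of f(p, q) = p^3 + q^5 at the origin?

Hessian at 0 has rank 0.

2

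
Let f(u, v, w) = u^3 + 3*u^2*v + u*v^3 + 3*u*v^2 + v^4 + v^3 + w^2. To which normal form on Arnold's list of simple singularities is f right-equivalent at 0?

E7

The Hessian of f at 0 is [[0, 0, 0], [0, 0, 0], [0, 0, 2]] with rank 1, so corank 2. A Groebner basis of the Jacobian ideal J(f) in C{u,v,w} is {u^3 + 3*u^2*v + 6*u^2 + 12*u*v + 6*v^2, -3*u^2 + u*v^2 - 6*u*v - 3*v^2, 3*u^2 + 6*u*v + v^3 + 3*v^2, w}; counting standard monomials gives mu = 7. Corank 2; j^3 = (u + v)^3 is a perfect cube, so E-series; the 4-jet and mu = 7 give E_7.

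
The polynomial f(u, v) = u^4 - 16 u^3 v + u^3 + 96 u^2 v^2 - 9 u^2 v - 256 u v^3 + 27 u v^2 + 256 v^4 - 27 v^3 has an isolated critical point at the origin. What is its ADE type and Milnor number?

Type E_6, Milnor number mu = 6.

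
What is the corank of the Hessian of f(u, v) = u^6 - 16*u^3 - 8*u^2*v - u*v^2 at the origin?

2

Hessian at 0 has rank 0.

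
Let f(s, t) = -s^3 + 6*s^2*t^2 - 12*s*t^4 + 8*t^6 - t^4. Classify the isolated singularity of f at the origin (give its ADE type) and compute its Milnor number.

The Hessian of f at 0 has rank 0. Corank 2; j^3 = -s^3 is a perfect cube, so E-series; the 4-jet and mu = 6 give E_6.

Type E6, Milnor number mu = 6.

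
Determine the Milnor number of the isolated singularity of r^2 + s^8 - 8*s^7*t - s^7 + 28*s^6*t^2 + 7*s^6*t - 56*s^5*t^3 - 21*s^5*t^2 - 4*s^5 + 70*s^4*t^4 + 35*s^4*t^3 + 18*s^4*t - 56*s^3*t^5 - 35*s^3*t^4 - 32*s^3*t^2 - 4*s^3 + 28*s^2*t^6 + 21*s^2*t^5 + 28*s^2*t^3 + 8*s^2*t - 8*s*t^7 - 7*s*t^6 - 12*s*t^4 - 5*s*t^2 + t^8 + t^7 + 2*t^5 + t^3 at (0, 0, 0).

9

The Hessian of f at 0 is [[0, 0, 0], [0, 0, 0], [0, 0, 2]] with rank 1, so corank 2. A Groebner basis of the Jacobian ideal J(f) in C{s,t,r} is {s^2*t^2 - 192*s^2*t - 40*s^2 + 192*s*t^2 + 36*s*t - 48*t^3 - 8*t^2, -320*s^2*t - 64*s^2 + s*t^3 + 320*s*t^2 + 56*s*t - 80*t^3 - 12*t^2, -512*s^2*t - 96*s^2 + 512*s*t^2 + 80*s*t + t^4 - 128*t^3 - 16*t^2, s^3 - 3*s^2*t/2 + 3*s*t^2/4 - t^3/8, r}; counting standard monomials gives mu = 9. Corank 2; j^3 = -(s - t)*(2*s - t)^2 has shape L^2 M (L != M), so D-series; mu = 9 gives D_9.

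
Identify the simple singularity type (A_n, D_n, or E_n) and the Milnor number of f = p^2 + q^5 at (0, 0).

The Hessian of f at 0 has rank 1. Corank 1: A-series; mu = 4 gives A_4.

Type A_{4}, Milnor number mu = 4.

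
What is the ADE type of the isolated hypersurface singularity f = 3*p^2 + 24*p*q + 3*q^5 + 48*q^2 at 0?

A_{4}

The Hessian of f at 0 is [[6, 24], [24, 96]] with rank 1, so corank 1. A Groebner basis of the Jacobian ideal J(f) in C{p,q} is {q^4, p + 4*q}; counting standard monomials gives mu = 4. Corank 1: A-series; mu = 4 gives A_4.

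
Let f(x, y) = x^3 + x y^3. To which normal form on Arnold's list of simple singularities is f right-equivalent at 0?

E_{7}

The Hessian of f at 0 has rank 0. Corank 2; j^3 = x^3 is a perfect cube, so E-series; the 4-jet and mu = 7 give E_7.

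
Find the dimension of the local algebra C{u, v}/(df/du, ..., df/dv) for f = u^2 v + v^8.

9

The Hessian of f at 0 has rank 0. Corank 2; j^3 = u^2*v has shape L^2 M (L != M), so D-series; mu = 9 gives D_9.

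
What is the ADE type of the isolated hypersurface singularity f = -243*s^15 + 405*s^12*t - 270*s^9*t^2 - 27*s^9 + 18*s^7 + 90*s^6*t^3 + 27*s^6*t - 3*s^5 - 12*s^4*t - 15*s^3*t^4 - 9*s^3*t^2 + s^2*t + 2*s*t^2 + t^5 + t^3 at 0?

D_6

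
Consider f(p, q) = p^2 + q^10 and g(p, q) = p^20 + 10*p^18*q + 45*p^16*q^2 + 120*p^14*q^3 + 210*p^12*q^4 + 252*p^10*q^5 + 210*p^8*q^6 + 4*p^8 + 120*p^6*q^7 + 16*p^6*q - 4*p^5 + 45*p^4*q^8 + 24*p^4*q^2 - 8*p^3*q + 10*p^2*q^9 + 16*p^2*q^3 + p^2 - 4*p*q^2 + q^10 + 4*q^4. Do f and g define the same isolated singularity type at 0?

Yes.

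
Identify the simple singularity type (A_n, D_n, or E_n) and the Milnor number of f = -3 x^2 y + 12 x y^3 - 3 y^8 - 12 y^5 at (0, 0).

Type D_9, Milnor number mu = 9.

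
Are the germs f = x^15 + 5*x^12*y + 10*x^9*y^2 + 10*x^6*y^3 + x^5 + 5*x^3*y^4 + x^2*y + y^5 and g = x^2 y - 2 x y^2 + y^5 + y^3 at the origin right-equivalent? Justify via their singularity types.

Yes.

The Hessian of f at 0 is [[0, 0], [0, 0]] with rank 0, so corank 2. A Groebner basis of the Jacobian ideal J(f) in C{x,y} is {x^2/5 + y^4, x^3, x*y}; counting standard monomials gives mu = 6. Corank 2; j^3 = x^2*y has shape L^2 M (L != M), so D-series; mu = 6 gives D_6. The Hessian of g at 0 is [[0, 0], [0, 0]] with rank 0, so corank 2. A Groebner basis of the Jacobian ideal J(g) in C{x,y} is {x^2/5 + y^4 - y^2/5, x^3 - y^3, x*y - y^2}; counting standard monomials gives mu = 6. Corank 2; j^3 = y*(x - y)^2 has shape L^2 M (L != M), so D-series; mu = 6 gives D_6. Both have type D_6, hence right-equivalent.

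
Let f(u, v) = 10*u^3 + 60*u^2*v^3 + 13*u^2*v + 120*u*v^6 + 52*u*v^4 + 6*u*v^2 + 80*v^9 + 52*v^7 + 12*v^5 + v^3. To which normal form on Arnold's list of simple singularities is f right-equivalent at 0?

D_{4}

The Hessian of f at 0 has rank 0. Corank 2; j^3 = (2*u + v)*(5*u^2 + 4*u*v + v^2) splits into three distinct lines over C (the quadratic factor has nonzero discriminant), so D_4.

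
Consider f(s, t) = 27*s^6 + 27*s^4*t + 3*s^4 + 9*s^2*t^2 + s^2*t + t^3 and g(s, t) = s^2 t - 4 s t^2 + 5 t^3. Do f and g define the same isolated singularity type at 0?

The Hessian of f at 0 has rank 0. Corank 2; j^3 = t*(s^2 + t^2) splits into three distinct lines over C (the quadratic factor has nonzero discriminant), so D_4. The Hessian of g at 0 has rank 0. Corank 2; j^3 = t*(s^2 - 4*s*t + 5*t^2) splits into three distinct lines over C (the quadratic factor has nonzero discriminant), so D_4. Both have type D_4, hence right-equivalent.

Yes.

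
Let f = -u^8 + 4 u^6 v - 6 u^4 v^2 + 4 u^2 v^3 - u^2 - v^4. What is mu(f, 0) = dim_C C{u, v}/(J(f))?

The Hessian of f at 0 has rank 1. Corank 1: A-series; mu = 3 gives A_3.

3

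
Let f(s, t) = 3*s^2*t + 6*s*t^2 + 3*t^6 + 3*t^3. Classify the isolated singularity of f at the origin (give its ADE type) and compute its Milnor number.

Type D_7, Milnor number mu = 7.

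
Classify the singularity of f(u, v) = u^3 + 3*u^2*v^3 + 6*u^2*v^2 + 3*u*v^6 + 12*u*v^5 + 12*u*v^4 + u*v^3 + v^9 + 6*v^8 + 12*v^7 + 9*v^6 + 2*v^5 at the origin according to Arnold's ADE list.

E7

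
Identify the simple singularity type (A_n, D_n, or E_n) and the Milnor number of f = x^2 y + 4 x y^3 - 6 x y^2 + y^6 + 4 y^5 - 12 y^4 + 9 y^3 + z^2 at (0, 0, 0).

Type D_7, Milnor number mu = 7.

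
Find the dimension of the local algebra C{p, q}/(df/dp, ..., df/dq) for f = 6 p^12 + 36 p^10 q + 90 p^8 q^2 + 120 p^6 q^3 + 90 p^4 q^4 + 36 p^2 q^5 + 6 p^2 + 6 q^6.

The Hessian of f at 0 is [[12, 0], [0, 0]] with rank 1, so corank 1. A Groebner basis of the Jacobian ideal J(f) in C{p,q} is {q^5, p}; counting standard monomials gives mu = 5. Corank 1: A-series; mu = 5 gives A_5.

5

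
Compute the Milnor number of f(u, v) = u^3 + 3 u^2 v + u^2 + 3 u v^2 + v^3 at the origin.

2

The Hessian of f at 0 is [[2, 0], [0, 0]] with rank 1, so corank 1. A Groebner basis of the Jacobian ideal J(f) in C{u,v} is {v^2, u}; counting standard monomials gives mu = 2. Corank 1: A-series; mu = 2 gives A_2.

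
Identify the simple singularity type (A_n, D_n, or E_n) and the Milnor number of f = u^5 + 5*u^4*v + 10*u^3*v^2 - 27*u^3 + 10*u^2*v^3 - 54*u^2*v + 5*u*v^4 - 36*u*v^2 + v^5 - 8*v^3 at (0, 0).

Type E_{8}, Milnor number mu = 8.

The Hessian of f at 0 is [[0, 0], [0, 0]] with rank 0, so corank 2. A Groebner basis of the Jacobian ideal J(f) in C{u,v} is {v^5, u*v^3 + 3*v^4/4, u^2 + 4*u*v/3 + 4*v^2/9}; counting standard monomials gives mu = 8. Corank 2; j^3 = -(3*u + 2*v)^3 is a perfect cube, so E-series; the 5-jet and mu = 8 give E_8.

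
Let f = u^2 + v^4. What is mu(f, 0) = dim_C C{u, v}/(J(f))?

3

The Hessian of f at 0 is [[2, 0], [0, 0]] with rank 1, so corank 1. A Groebner basis of the Jacobian ideal J(f) in C{u,v} is {v^3, u}; counting standard monomials gives mu = 3. Corank 1: A-series; mu = 3 gives A_3.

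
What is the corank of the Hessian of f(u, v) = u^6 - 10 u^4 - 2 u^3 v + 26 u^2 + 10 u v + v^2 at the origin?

0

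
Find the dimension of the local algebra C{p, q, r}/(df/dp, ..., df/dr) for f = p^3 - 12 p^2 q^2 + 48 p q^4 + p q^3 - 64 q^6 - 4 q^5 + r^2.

7

The Hessian of f at 0 has rank 1. Corank 2; j^3 = p^3 is a perfect cube, so E-series; the 4-jet and mu = 7 give E_7.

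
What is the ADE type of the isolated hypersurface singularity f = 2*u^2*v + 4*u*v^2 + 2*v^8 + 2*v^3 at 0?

The Hessian of f at 0 is [[0, 0], [0, 0]] with rank 0, so corank 2. A Groebner basis of the Jacobian ideal J(f) in C{u,v} is {u^2/8 + v^7 - v^2/8, u^3 + v^3, u*v + v^2}; counting standard monomials gives mu = 9. Corank 2; j^3 = 2*v*(u + v)^2 has shape L^2 M (L != M), so D-series; mu = 9 gives D_9.

D_9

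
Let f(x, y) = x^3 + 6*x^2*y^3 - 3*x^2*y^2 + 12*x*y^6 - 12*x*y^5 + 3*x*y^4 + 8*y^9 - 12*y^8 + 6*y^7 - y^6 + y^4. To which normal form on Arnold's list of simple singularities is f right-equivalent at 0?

The Hessian of f at 0 is [[0, 0], [0, 0]] with rank 0, so corank 2. A Groebner basis of the Jacobian ideal J(f) in C{x,y} is {x^3, x^2*y, -x^2/2 + x*y^2, y^3}; counting standard monomials gives mu = 6. Corank 2; j^3 = x^3 is a perfect cube, so E-series; the 4-jet and mu = 6 give E_6.

E_{6}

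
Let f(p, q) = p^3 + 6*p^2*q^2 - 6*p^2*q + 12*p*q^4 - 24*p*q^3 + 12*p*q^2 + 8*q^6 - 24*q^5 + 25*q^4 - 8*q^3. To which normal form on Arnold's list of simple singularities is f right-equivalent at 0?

E6

The Hessian of f at 0 is [[0, 0], [0, 0]] with rank 0, so corank 2. A Groebner basis of the Jacobian ideal J(f) in C{p,q} is {p^3 + 3*p^2 - 12*p*q + 12*q^2, p^2*q + p^2 - 4*p*q + 4*q^2, p^2/4 + p*q^2 - p*q + q^2, q^3}; counting standard monomials gives mu = 6. Corank 2; j^3 = (p - 2*q)^3 is a perfect cube, so E-series; the 4-jet and mu = 6 give E_6.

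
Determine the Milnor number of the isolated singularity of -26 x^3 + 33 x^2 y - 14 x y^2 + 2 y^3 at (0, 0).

4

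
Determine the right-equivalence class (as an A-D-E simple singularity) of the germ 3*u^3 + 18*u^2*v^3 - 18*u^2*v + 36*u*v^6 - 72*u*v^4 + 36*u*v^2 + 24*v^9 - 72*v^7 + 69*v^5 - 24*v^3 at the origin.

The Hessian of f at 0 has rank 0. Corank 2; j^3 = 3*(u - 2*v)^3 is a perfect cube, so E-series; the 5-jet and mu = 8 give E_8.

E_{8}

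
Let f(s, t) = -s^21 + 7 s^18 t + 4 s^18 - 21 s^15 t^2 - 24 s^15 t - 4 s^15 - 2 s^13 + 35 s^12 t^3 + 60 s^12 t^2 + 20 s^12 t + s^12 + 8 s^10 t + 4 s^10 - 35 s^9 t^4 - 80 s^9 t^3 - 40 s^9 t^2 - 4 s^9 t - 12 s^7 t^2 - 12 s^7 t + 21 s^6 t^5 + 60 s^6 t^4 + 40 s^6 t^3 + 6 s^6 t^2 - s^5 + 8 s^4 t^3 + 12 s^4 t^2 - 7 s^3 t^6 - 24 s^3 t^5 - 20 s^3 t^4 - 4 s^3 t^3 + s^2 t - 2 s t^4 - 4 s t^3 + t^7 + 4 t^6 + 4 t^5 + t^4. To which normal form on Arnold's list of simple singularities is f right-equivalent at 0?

The Hessian of f at 0 has rank 0. Corank 2; j^3 = s^2*t has shape L^2 M (L != M), so D-series; mu = 5 gives D_5.

D_5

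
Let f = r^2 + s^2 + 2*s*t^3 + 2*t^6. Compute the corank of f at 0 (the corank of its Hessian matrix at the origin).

1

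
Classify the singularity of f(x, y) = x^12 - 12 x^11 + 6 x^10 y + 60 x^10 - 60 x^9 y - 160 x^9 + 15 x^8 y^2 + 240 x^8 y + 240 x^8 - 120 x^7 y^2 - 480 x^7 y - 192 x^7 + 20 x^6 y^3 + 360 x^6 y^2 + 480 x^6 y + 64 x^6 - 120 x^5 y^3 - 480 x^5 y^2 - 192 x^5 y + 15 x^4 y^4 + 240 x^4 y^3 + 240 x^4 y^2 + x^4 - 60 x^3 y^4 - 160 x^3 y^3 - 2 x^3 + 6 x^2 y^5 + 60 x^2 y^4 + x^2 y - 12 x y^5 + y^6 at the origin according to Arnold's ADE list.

D_{7}

The Hessian of f at 0 is [[0, 0], [0, 0]] with rank 0, so corank 2. A Groebner basis of the Jacobian ideal J(f) in C{x,y} is {x*y/12 + y^5, x*y^2, x^2 - x*y/2}; counting standard monomials gives mu = 7. Corank 2; j^3 = -x^2*(2*x - y) has shape L^2 M (L != M), so D-series; mu = 7 gives D_7.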